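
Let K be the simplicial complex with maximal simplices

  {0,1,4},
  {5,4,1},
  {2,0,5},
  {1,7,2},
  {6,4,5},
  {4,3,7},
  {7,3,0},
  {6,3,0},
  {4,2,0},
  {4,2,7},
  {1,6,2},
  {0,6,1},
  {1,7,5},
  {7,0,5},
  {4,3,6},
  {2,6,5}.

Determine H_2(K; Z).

H_2 = Z.

Take the total order 0 < 1 < 2 < 3 < 4 < 5 < 6 < 7 on the vertex set. Then K (dimension 2) consists of the simplices:

  0-simplices (8): [0], [1], [2], [3], [4], [5], [6], [7]
  1-simplices (24): (24 of them)
  2-simplices (16): [0,1,4], [0,1,6], [0,2,4], [0,2,5], [0,3,6], [0,3,7], [0,5,7], [1,2,6], [1,2,7], [1,4,5], [1,5,7], [2,4,7], [2,5,6], [3,4,6], [3,4,7], [4,5,6]

Hence C_0 ≅ Z^8, C_1 ≅ Z^24, C_2 ≅ Z^16.

∂_1: C_1 → C_0 sends each edge [p,q] (with p < q) to q − p. For instance
  ∂[1,5] = [5] − [1].
This gives a 8×24 integer matrix of rank 7; reducing to Smith normal form yields diagonal entries (1,1,1,1,1,1,1).

Boundary ∂_2: C_2 → C_1 sends each 2-simplex [p,q,r] to [q,r] − [p,r] + [p,q]. For instance
  ∂[1,2,6] = [2,6] − [1,6] + [1,2],
  ∂[0,2,5] = [2,5] − [0,5] + [0,2].
The 24×16 boundary matrix has rank 15 and Smith normal form diag(1,1,1,1,1,1,1,1,1,1,1,1,1,1,1).

Now H_k = ker ∂_k / im ∂_{k+1}, so:

  H_2: rank ker ∂_2 − rank ∂_3 = (16 − 15) − 0 = 1, and there is no ∂_3, so H_2 ≅ Z.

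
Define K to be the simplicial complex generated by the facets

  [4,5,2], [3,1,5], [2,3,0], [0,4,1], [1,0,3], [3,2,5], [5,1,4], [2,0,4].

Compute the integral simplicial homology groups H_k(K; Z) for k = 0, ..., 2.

H_0 ≅ Z,  H_1 = 0,  H_2 ≅ Z.

K has 6 vertices, 12 edges, 8 triangles.
rank ∂_0 = 0, rank ∂_1 = 5 ⇒ b_0 = 6 − 0 − 5 = 1; all invariant factors of ∂_1 are 1 so no torsion. So H_0 = Z.
rank ∂_1 = 5, rank ∂_2 = 7 ⇒ b_1 = 12 − 5 − 7 = 0; all invariant factors of ∂_2 are 1 so no torsion. So H_1 = 0.
rank ∂_2 = 7, rank ∂_3 = 0 ⇒ b_2 = 8 − 7 − 0 = 1. So H_2 = Z.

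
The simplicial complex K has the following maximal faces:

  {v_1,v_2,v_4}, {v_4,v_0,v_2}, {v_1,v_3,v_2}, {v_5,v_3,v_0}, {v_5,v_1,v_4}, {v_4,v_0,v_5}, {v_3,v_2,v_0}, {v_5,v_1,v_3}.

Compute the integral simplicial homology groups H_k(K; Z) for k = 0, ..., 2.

K has 6 vertices, 12 edges, 8 triangles.
rank ∂_0 = 0, rank ∂_1 = 5 ⇒ b_0 = 6 − 0 − 5 = 1; all invariant factors of ∂_1 are 1 so no torsion. So H_0 = Z.
rank ∂_1 = 5, rank ∂_2 = 7 ⇒ b_1 = 12 − 5 − 7 = 0; all invariant factors of ∂_2 are 1 so no torsion. So H_1 = 0.
rank ∂_2 = 7, rank ∂_3 = 0 ⇒ b_2 = 8 − 7 − 0 = 1. So H_2 = Z.

H_0 ≅ Z,  H_1 = 0,  H_2 ≅ Z.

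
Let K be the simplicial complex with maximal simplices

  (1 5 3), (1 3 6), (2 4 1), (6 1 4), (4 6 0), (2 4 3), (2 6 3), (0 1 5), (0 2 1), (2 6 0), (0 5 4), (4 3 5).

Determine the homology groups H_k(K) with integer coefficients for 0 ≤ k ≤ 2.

We work with the vertex ordering 0 < 1 < 2 < 3 < 4 < 5 < 6. The simplices of K, each written with vertices in increasing order, are:

  0-simplices (7): [0], [1], [2], [3], [4], [5], [6]
  1-simplices (18): [0,1], [0,2], [0,4], [0,5], [0,6], [1,2], [1,3], [1,4], [1,5], [1,6], [2,3], [2,4], [2,6], [3,4], [3,5], [3,6], [4,5], [4,6]
  2-simplices (12): [0,1,2], [0,1,5], [0,2,6], [0,4,5], [0,4,6], [1,2,4], [1,3,5], [1,3,6], [1,4,6], [2,3,4], [2,3,6], [3,4,5]

so the chain groups are C_0 ≅ Z^7, C_1 ≅ Z^18, C_2 ≅ Z^12.

The boundary map ∂_1: C_1 → C_0 maps an edge to its endpoints' difference, ∂[p,q] = q − p. For instance
  ∂[1,3] = [3] − [1].
The resulting 7×18 matrix has rank 6, and its Smith normal form has invariant factors (1,1,1,1,1,1).

∂_2: C_2 → C_1 maps a triangle to the signed sum of its edges. For instance
  ∂[0,4,6] = [4,6] − [0,6] + [0,4],
  ∂[1,3,6] = [3,6] − [1,6] + [1,3].
This gives a 18×12 integer matrix of rank 12; reducing to Smith normal form yields diagonal entries (1,1,1,1,1,1,1,1,1,1,1,2).

From H_k ≅ ker(∂_k) / im(∂_{k+1}) we obtain:

  H_0: rank C_0 − rank ∂_1 = 7 − 6 = 1, and the invariant factors of ∂_1 are all 1, so H_0 ≅ Z.
  H_1: rank ker ∂_1 − rank ∂_2 = (18 − 6) − 12 = 0, and ∂_2 has invariant factor 2 > 1, so H_1 ≅ Z/2.
  H_2: rank ker ∂_2 − rank ∂_3 = (12 − 12) − 0 = 0, and there is no ∂_3, so H_2 ≅ 0.

As a check, the Euler characteristic is 7 − 18 + 12 = 1, which agrees with 1 − 0 + 0 = 1.

H_0 = Z,  H_1 = Z/2,  H_2 = 0.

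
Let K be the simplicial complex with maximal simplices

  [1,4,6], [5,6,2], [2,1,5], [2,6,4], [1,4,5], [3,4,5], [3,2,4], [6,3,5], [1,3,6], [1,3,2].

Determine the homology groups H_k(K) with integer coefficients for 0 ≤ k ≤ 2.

H_0 ≅ Z,  H_1 ≅ Z/2,  H_2 = 0.

We work with the vertex ordering 1 < 2 < 3 < 4 < 5 < 6. The simplices of K, each written with vertices in increasing order, are:

  0-simplices (6): [1], [2], [3], [4], [5], [6]
  1-simplices (15): [1,2], [1,3], [1,4], [1,5], [1,6], [2,3], [2,4], [2,5], [2,6], [3,4], [3,5], [3,6], [4,5], [4,6], [5,6]
  2-simplices (10): [1,2,3], [1,2,5], [1,3,6], [1,4,5], [1,4,6], [2,3,4], [2,4,6], [2,5,6], [3,4,5], [3,5,6]

giving chain groups C_0 ≅ Z^6, C_1 ≅ Z^15, C_2 ≅ Z^10.

∂_1: C_1 → C_0 sends each edge [p,q] (with p < q) to q − p.
The 6×15 boundary matrix has rank 5 and Smith normal form diag(1,1,1,1,1).

∂_2: C_2 → C_1 acts by ∂[p,q,r] = [q,r] − [p,r] + [p,q]. For instance
  ∂[1,2,3] = [2,3] − [1,3] + [1,2],
  ∂[1,2,5] = [2,5] − [1,5] + [1,2].
The 15×10 boundary matrix has rank 10 and Smith normal form diag(1,1,1,1,1,1,1,1,1,2).

Computing H_k = (kernel of ∂_k) / (image of ∂_{k+1}):

  H_0: rank C_0 − rank ∂_1 = 6 − 5 = 1, and the invariant factors of ∂_1 are all 1, so H_0 ≅ Z.
  H_1: rank ker ∂_1 − rank ∂_2 = (15 − 5) − 10 = 0, and ∂_2 has invariant factor 2 > 1, so H_1 ≅ Z/2.
  H_2: rank ker ∂_2 − rank ∂_3 = (10 − 10) − 0 = 0, and there is no ∂_3, so H_2 ≅ 0.

(K is a triangulation of the real projective plane RP^2.)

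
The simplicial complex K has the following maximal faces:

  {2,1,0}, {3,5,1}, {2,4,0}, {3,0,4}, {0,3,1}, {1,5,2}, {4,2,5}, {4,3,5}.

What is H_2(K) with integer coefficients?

H_2 ≅ Z.

We work with the vertex ordering 0 < 1 < 2 < 3 < 4 < 5. The simplices of K, each written with vertices in increasing order, are:

  0-simplices (6): [0], [1], [2], [3], [4], [5]
  1-simplices (12): [0,1], [0,2], [0,3], [0,4], [1,2], [1,3], [1,5], [2,4], [2,5], [3,4], [3,5], [4,5]
  2-simplices (8): [0,1,2], [0,1,3], [0,2,4], [0,3,4], [1,2,5], [1,3,5], [2,4,5], [3,4,5]

Hence C_0 ≅ Z^6, C_1 ≅ Z^12, C_2 ≅ Z^8.

∂_1: C_1 → C_0 maps an edge to its endpoints' difference, ∂[p,q] = q − p. For instance
  ∂[2,5] = [5] − [2].
As a 6×12 matrix over Z this has rank 5, with invariant factors (1,1,1,1,1).

The boundary map ∂_2: C_2 → C_1 sends each 2-simplex [p,q,r] to [q,r] − [p,r] + [p,q]. For instance
  ∂[0,3,4] = [3,4] − [0,4] + [0,3],
  ∂[3,4,5] = [4,5] − [3,5] + [3,4].
As a 12×8 matrix over Z this has rank 7, with invariant factors (1,1,1,1,1,1,1).

Reading off H_k = ker ∂_k / im ∂_{k+1}:

  H_2: rank ker ∂_2 − rank ∂_3 = (8 − 7) − 0 = 1, and there is no ∂_3, so H_2 = Z.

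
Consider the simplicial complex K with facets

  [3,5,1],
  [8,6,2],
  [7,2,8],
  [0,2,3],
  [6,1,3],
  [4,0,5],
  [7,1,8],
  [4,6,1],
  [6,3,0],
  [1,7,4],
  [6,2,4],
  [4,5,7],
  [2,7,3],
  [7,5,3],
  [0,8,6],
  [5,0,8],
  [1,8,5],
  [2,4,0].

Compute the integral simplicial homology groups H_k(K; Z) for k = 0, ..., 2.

H_0 ≅ Z,  H_1 ≅ Z ⊕ Z/2Z,  H_2 = 0.

Take the total order 0 < 1 < 2 < 3 < 4 < 5 < 6 < 7 < 8 on the vertex set. Then K (dimension 2) consists of the simplices:

  0-simplices (9): [0], [1], [2], [3], [4], [5], [6], [7], [8]
  1-simplices (27): (27 of them)
  2-simplices (18): [0,2,3], [0,2,4], [0,3,6], [0,4,5], [0,5,8], [0,6,8], [1,3,5], [1,3,6], [1,4,6], [1,4,7], [1,5,8], [1,7,8], [2,3,7], [2,4,6], [2,6,8], [2,7,8], [3,5,7], [4,5,7]

giving chain groups C_0 ≅ Z^9, C_1 ≅ Z^27, C_2 ≅ Z^18.

The boundary map ∂_1: C_1 → C_0 is given by ∂[p,q] = [q] − [p].
This gives a 9×27 integer matrix of rank 8; reducing to Smith normal form yields diagonal entries (1,1,1,1,1,1,1,1).

∂_2: C_2 → C_1 sends each 2-simplex [p,q,r] to [q,r] − [p,r] + [p,q]. For instance
  ∂[3,5,7] = [5,7] − [3,7] + [3,5],
  ∂[2,3,7] = [3,7] − [2,7] + [2,3].
This gives a 27×18 integer matrix of rank 18; reducing to Smith normal form yields diagonal entries (1,1,1,1,1,1,1,1,1,1,1,1,1,1,1,1,1,2).

Now H_k = ker ∂_k / im ∂_{k+1}, so:

  H_0: rank C_0 − rank ∂_1 = 9 − 8 = 1, and the invariant factors of ∂_1 are all 1, so H_0 ≅ Z.
  H_1: rank ker ∂_1 − rank ∂_2 = (27 − 8) − 18 = 1, and ∂_2 has invariant factor 2 > 1, so H_1 ≅ Z ⊕ Z/2Z.
  H_2: rank ker ∂_2 − rank ∂_3 = (18 − 18) − 0 = 0, and there is no ∂_3, so H_2 ≅ 0.

As a check, the Euler characteristic is 9 − 27 + 18 = 0, which agrees with 1 − 1 + 0 = 0.
(K is a triangulation of the Klein bottle.)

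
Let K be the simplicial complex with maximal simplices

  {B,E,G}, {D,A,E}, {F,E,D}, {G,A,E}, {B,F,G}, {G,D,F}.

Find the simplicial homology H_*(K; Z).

H_0 = Z,  H_1 = Z,  H_2 = 0.

We work with the vertex ordering A < B < D < E < F < G. The simplices of K, each written with vertices in increasing order, are:

  0-simplices (6): A, B, D, E, F, G
  1-simplices (12): AD, AE, AG, BE, BF, BG, DE, DF, DG, EF, EG, FG
  2-simplices (6): ADE, AEG, BEG, BFG, DEF, DFG

giving chain groups C_0 ≅ Z^6, C_1 ≅ Z^12, C_2 ≅ Z^6.

The boundary map ∂_1: C_1 → C_0 is given by ∂[p,q] = [q] − [p].
The resulting 6×12 matrix has rank 5, and its Smith normal form has invariant factors (1,1,1,1,1).

The boundary map ∂_2: C_2 → C_1 sends each 2-simplex [p,q,r] to [q,r] − [p,r] + [p,q]. For instance
  ∂DEF = EF − DF + DE,
  ∂DFG = FG − DG + DF.
This gives a 12×6 integer matrix of rank 6; reducing to Smith normal form yields diagonal entries (1,1,1,1,1,1).

From H_k ≅ ker(∂_k) / im(∂_{k+1}) we obtain:

  H_0: rank C_0 − rank ∂_1 = 6 − 5 = 1, and the invariant factors of ∂_1 are all 1, so H_0 ≅ Z.
  H_1: rank ker ∂_1 − rank ∂_2 = (12 − 5) − 6 = 1, and the invariant factors of ∂_2 are all 1, so H_1 ≅ Z.
  H_2: rank ker ∂_2 − rank ∂_3 = (6 − 6) − 0 = 0, and there is no ∂_3, so H_2 ≅ 0.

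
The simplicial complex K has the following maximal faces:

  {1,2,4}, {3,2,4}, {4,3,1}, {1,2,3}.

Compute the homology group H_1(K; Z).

Fix the vertex order 1 < 2 < 3 < 4 and write every simplex with vertices in increasing order. Then dim K = 2 and the simplices of K are:

  0-simplices (4): [1], [2], [3], [4]
  1-simplices (6): [1,2], [1,3], [1,4], [2,3], [2,4], [3,4]
  2-simplices (4): [1,2,3], [1,2,4], [1,3,4], [2,3,4]

giving chain groups C_0 ≅ Z^4, C_1 ≅ Z^6, C_2 ≅ Z^4.

Boundary ∂_1: C_1 → C_0 maps an edge to its endpoints' difference, ∂[p,q] = q − p.
This gives a 4×6 integer matrix of rank 3; reducing to Smith normal form yields diagonal entries (1,1,1).

Boundary ∂_2: C_2 → C_1 acts by ∂[p,q,r] = [q,r] − [p,r] + [p,q]. For instance
  ∂[1,3,4] = [3,4] − [1,4] + [1,3],
  ∂[2,3,4] = [3,4] − [2,4] + [2,3].
The 6×4 boundary matrix has rank 3 and Smith normal form diag(1,1,1).

Now H_k = ker ∂_k / im ∂_{k+1}, so:

  H_1: rank ker ∂_1 − rank ∂_2 = (6 − 3) − 3 = 0, and the invariant factors of ∂_2 are all 1, so H_1 = 0.

H_1 ≅ 0.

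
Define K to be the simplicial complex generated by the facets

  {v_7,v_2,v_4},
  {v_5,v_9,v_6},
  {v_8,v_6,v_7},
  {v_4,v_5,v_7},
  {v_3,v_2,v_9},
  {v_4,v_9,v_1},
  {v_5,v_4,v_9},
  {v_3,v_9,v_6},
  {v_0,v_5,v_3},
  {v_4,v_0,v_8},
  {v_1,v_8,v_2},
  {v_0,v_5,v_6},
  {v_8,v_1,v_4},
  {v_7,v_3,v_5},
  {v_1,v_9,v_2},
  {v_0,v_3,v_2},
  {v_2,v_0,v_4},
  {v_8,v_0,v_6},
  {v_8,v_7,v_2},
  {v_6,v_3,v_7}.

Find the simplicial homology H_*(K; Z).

H_0 = Z,  H_1 = Z ⊕ Z/2,  H_2 = 0.

K has 10 vertices, 30 edges, 20 triangles.
rank ∂_0 = 0, rank ∂_1 = 9 ⇒ b_0 = 10 − 0 − 9 = 1; all invariant factors of ∂_1 are 1 so no torsion. So H_0 ≅ Z.
rank ∂_1 = 9, rank ∂_2 = 20 ⇒ b_1 = 30 − 9 − 20 = 1; ∂_2 has invariant factor(s) [2] giving torsion. So H_1 ≅ Z ⊕ Z/2.
rank ∂_2 = 20, rank ∂_3 = 0 ⇒ b_2 = 20 − 20 − 0 = 0. So H_2 ≅ 0.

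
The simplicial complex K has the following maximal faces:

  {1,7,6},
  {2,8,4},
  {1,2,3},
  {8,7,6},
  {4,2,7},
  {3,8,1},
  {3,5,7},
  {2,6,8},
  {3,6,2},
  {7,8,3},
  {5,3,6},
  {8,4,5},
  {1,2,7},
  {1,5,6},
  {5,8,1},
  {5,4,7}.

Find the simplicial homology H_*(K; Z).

Fix the vertex order 1 < 2 < 3 < 4 < 5 < 6 < 7 < 8 and write every simplex with vertices in increasing order. Then dim K = 2 and the simplices of K are:

  0-simplices (8): [1], [2], [3], [4], [5], [6], [7], [8]
  1-simplices (24): (24 of them)
  2-simplices (16): [1,2,3], [1,2,7], [1,3,8], [1,5,6], [1,5,8], [1,6,7], [2,3,6], [2,4,7], [2,4,8], [2,6,8], [3,5,6], [3,5,7], [3,7,8], [4,5,7], [4,5,8], [6,7,8]

so the chain groups are C_0 ≅ Z^8, C_1 ≅ Z^24, C_2 ≅ Z^16.

The boundary map ∂_1: C_1 → C_0 is given by ∂[p,q] = [q] − [p].
The resulting 8×24 matrix has rank 7, and its Smith normal form has invariant factors (1,1,1,1,1,1,1).

Boundary ∂_2: C_2 → C_1 maps a triangle to the signed sum of its edges. For instance
  ∂[1,5,6] = [5,6] − [1,6] + [1,5],
  ∂[1,6,7] = [6,7] − [1,7] + [1,6].
As a 24×16 matrix over Z this has rank 15, with invariant factors (1,1,1,1,1,1,1,1,1,1,1,1,1,1,1).

Reading off H_k = ker ∂_k / im ∂_{k+1}:

  H_0: rank C_0 − rank ∂_1 = 8 − 7 = 1, and the invariant factors of ∂_1 are all 1, so H_0 = Z.
  H_1: rank ker ∂_1 − rank ∂_2 = (24 − 7) − 15 = 2, and the invariant factors of ∂_2 are all 1, so H_1 = Z^2.
  H_2: rank ker ∂_2 − rank ∂_3 = (16 − 15) − 0 = 1, and there is no ∂_3, so H_2 = Z.

(K is a triangulation of the torus T^2.)

H_0 = Z,  H_1 = Z^2,  H_2 = Z.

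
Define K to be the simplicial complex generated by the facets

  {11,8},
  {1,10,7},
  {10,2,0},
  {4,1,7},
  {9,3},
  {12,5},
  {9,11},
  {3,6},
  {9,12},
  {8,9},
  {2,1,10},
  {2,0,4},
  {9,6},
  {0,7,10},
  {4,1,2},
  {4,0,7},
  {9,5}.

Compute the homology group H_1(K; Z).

Order the vertices as 0 < 1 < 2 < 3 < 4 < 5 < 6 < 7 < 8 < 9 < 10 < 11 < 12. Listing each simplex with vertices in this order, K has dimension 2 with simplices:

  0-simplices (13): [0], [1], [2], [3], [4], [5], [6], [7], [8], [9], [10], [11], [12]
  1-simplices (21): [0,2], [0,4], [0,7], [0,10], [1,2], [1,4], [1,7], [1,10], [2,4], [2,10], [3,6], [3,9], [4,7], [5,9], [5,12], [6,9], [7,10], [8,9], [8,11], [9,11], [9,12]
  2-simplices (8): [0,2,4], [0,2,10], [0,4,7], [0,7,10], [1,2,4], [1,2,10], [1,4,7], [1,7,10]

so the chain groups are C_0 ≅ Z^13, C_1 ≅ Z^21, C_2 ≅ Z^8.

The boundary map ∂_1: C_1 → C_0 sends each edge [p,q] (with p < q) to q − p. For instance
  ∂[0,10] = [10] − [0].
The resulting 13×21 matrix has rank 11, and its Smith normal form has invariant factors (1,1,1,1,1,1,1,1,1,1,1).

The boundary map ∂_2: C_2 → C_1 acts by ∂[p,q,r] = [q,r] − [p,r] + [p,q]. For instance
  ∂[0,7,10] = [7,10] − [0,10] + [0,7],
  ∂[1,2,4] = [2,4] − [1,4] + [1,2].
The 21×8 boundary matrix has rank 7 and Smith normal form diag(1,1,1,1,1,1,1).

Now H_k = ker ∂_k / im ∂_{k+1}, so:

  H_1: rank ker ∂_1 − rank ∂_2 = (21 − 11) − 7 = 3, and the invariant factors of ∂_2 are all 1, so H_1 ≅ Z^3.

H_1 ≅ Z^3.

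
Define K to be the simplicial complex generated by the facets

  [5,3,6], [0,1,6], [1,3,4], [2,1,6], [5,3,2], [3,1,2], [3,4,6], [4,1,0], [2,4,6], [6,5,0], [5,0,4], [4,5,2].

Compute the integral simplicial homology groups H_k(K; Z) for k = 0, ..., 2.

H_0 ≅ Z,  H_1 ≅ Z_2,  H_2 = 0.

We work with the vertex ordering 0 < 1 < 2 < 3 < 4 < 5 < 6. The simplices of K, each written with vertices in increasing order, are:

  0-simplices (7): [0], [1], [2], [3], [4], [5], [6]
  1-simplices (18): [0,1], [0,4], [0,5], [0,6], [1,2], [1,3], [1,4], [1,6], [2,3], [2,4], [2,5], [2,6], [3,4], [3,5], [3,6], [4,5], [4,6], [5,6]
  2-simplices (12): [0,1,4], [0,1,6], [0,4,5], [0,5,6], [1,2,3], [1,2,6], [1,3,4], [2,3,5], [2,4,5], [2,4,6], [3,4,6], [3,5,6]

giving chain groups C_0 ≅ Z^7, C_1 ≅ Z^18, C_2 ≅ Z^12.

Boundary ∂_1: C_1 → C_0 maps an edge to its endpoints' difference, ∂[p,q] = q − p. For instance
  ∂[2,6] = [6] − [2].
The resulting 7×18 matrix has rank 6, and its Smith normal form has invariant factors (1,1,1,1,1,1).

Boundary ∂_2: C_2 → C_1 sends each 2-simplex [p,q,r] to [q,r] − [p,r] + [p,q]. For instance
  ∂[0,1,6] = [1,6] − [0,6] + [0,1],
  ∂[1,3,4] = [3,4] − [1,4] + [1,3].
The 18×12 boundary matrix has rank 12 and Smith normal form diag(1,1,1,1,1,1,1,1,1,1,1,2).

From H_k ≅ ker(∂_k) / im(∂_{k+1}) we obtain:

  H_0: rank C_0 − rank ∂_1 = 7 − 6 = 1, and the invariant factors of ∂_1 are all 1, so H_0 = Z.
  H_1: rank ker ∂_1 − rank ∂_2 = (18 − 6) − 12 = 0, and ∂_2 has invariant factor 2 > 1, so H_1 = Z_2.
  H_2: rank ker ∂_2 − rank ∂_3 = (12 − 12) − 0 = 0, and there is no ∂_3, so H_2 = 0.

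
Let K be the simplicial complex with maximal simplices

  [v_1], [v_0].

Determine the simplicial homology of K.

H_0 = Z^2.

K has 2 vertices.
rank ∂_0 = 0, rank ∂_1 = 0 ⇒ b_0 = 2 − 0 − 0 = 2. So H_0 = Z^2.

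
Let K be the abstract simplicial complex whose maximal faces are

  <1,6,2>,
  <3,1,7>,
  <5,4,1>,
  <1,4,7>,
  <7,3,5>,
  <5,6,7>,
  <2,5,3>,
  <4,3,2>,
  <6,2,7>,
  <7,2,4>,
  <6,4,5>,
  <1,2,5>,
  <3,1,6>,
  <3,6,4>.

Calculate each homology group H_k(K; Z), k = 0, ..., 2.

H_0 = Z,  H_1 = Z^2,  H_2 = Z.

K has 7 vertices, 21 edges, 14 triangles.
rank ∂_0 = 0, rank ∂_1 = 6 ⇒ b_0 = 7 − 0 − 6 = 1; all invariant factors of ∂_1 are 1 so no torsion. So H_0 = Z.
rank ∂_1 = 6, rank ∂_2 = 13 ⇒ b_1 = 21 − 6 − 13 = 2; all invariant factors of ∂_2 are 1 so no torsion. So H_1 = Z^2.
rank ∂_2 = 13, rank ∂_3 = 0 ⇒ b_2 = 14 − 13 − 0 = 1. So H_2 = Z.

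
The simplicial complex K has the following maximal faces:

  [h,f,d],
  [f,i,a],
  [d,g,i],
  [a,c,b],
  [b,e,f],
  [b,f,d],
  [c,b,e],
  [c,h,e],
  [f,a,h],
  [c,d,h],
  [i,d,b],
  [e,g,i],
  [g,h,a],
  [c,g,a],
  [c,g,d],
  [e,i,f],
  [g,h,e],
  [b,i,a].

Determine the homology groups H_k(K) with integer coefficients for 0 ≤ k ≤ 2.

Fix the vertex order a < b < c < d < e < f < g < h < i and write every simplex with vertices in increasing order. Then dim K = 2 and the simplices of K are:

  0-simplices (9): a, b, c, d, e, f, g, h, i
  1-simplices (27): ab, ac, af, ag, ah, ai, bc, bd, be, bf, bi, cd, ce, cg, ch, df, dg, dh, di, ef, eg, eh, ei, fh, fi, gh, gi
  2-simplices (18): abc, abi, acg, afh, afi, agh, bce, bdf, bdi, bef, cdg, cdh, ceh, dfh, dgi, efi, egh, egi

Hence C_0 ≅ Z^9, C_1 ≅ Z^27, C_2 ≅ Z^18.

Boundary ∂_1: C_1 → C_0 maps an edge to its endpoints' difference, ∂[p,q] = q − p. For instance
  ∂gi = i − g.
This gives a 9×27 integer matrix of rank 8; reducing to Smith normal form yields diagonal entries (1,1,1,1,1,1,1,1).

The boundary map ∂_2: C_2 → C_1 maps a triangle to the signed sum of its edges. For instance
  ∂acg = cg − ag + ac,
  ∂bdi = di − bi + bd.
This gives a 27×18 integer matrix of rank 18; reducing to Smith normal form yields diagonal entries (1,1,1,1,1,1,1,1,1,1,1,1,1,1,1,1,1,2).

Computing H_k = (kernel of ∂_k) / (image of ∂_{k+1}):

  H_0: rank C_0 − rank ∂_1 = 9 − 8 = 1, and the invariant factors of ∂_1 are all 1, so H_0 = Z.
  H_1: rank ker ∂_1 − rank ∂_2 = (27 − 8) − 18 = 1, and ∂_2 has invariant factor 2 > 1, so H_1 = Z ⊕ Z_2.
  H_2: rank ker ∂_2 − rank ∂_3 = (18 − 18) − 0 = 0, and there is no ∂_3, so H_2 = 0.

As a check, the Euler characteristic is 9 − 27 + 18 = 0, which agrees with 1 − 1 + 0 = 0.

H_0 ≅ Z,  H_1 ≅ Z ⊕ Z_2,  H_2 = 0.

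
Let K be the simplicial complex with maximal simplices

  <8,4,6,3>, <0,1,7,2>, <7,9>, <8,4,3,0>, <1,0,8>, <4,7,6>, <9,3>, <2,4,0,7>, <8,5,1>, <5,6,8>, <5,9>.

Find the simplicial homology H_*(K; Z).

H_0 = Z,  H_1 = Z^2,  H_2 = 0,  H_3 = 0.

Fix the vertex order 0 < 1 < 2 < 3 < 4 < 5 < 6 < 7 < 8 < 9 and write every simplex with vertices in increasing order. Then dim K = 3 and the simplices of K are:

  0-simplices (10): [0], [1], [2], [3], [4], [5], [6], [7], [8], [9]
  1-simplices (25): (25 of them)
  2-simplices (18): [0,1,2], [0,1,7], [0,1,8], [0,2,4], [0,2,7], [0,3,4], [0,3,8], [0,4,7], [0,4,8], [1,2,7], [1,5,8], [2,4,7], [3,4,6], [3,4,8], [3,6,8], [4,6,7], [4,6,8], [5,6,8]
  3-simplices (4): [0,1,2,7], [0,2,4,7], [0,3,4,8], [3,4,6,8]

giving chain groups C_0 ≅ Z^10, C_1 ≅ Z^25, C_2 ≅ Z^18, C_3 ≅ Z^4.

Boundary ∂_1: C_1 → C_0 sends each edge [p,q] (with p < q) to q − p. For instance
  ∂[1,2] = [2] − [1].
This gives a 10×25 integer matrix of rank 9; reducing to Smith normal form yields diagonal entries (1,1,1,1,1,1,1,1,1).

∂_2: C_2 → C_1 sends each 2-simplex [p,q,r] to [q,r] − [p,r] + [p,q]. For instance
  ∂[0,3,8] = [3,8] − [0,8] + [0,3],
  ∂[4,6,8] = [6,8] − [4,8] + [4,6].
As a 25×18 matrix over Z this has rank 14, with invariant factors (1,1,1,1,1,1,1,1,1,1,1,1,1,1).

The boundary map ∂_3: C_3 → C_2 sends each 3-simplex σ to the alternating sum Σ_i (−1)^i (σ with its i-th vertex removed). For instance
  ∂[0,3,4,8] = [3,4,8] − [0,4,8] + [0,3,8] − [0,3,4],
  ∂[3,4,6,8] = [4,6,8] − [3,6,8] + [3,4,8] − [3,4,6].
As a 18×4 matrix over Z this has rank 4, with invariant factors (1,1,1,1).

Computing H_k = (kernel of ∂_k) / (image of ∂_{k+1}):

  H_0: rank C_0 − rank ∂_1 = 10 − 9 = 1, and the invariant factors of ∂_1 are all 1, so H_0 = Z.
  H_1: rank ker ∂_1 − rank ∂_2 = (25 − 9) − 14 = 2, and the invariant factors of ∂_2 are all 1, so H_1 = Z^2.
  H_2: rank ker ∂_2 − rank ∂_3 = (18 − 14) − 4 = 0, and the invariant factors of ∂_3 are all 1, so H_2 = 0.
  H_3: rank ker ∂_3 − rank ∂_4 = (4 − 4) − 0 = 0, and there is no ∂_4, so H_3 = 0.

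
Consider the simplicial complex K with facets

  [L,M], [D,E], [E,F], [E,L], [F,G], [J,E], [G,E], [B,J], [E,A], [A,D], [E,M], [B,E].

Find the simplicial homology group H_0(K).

K has 9 vertices, 12 edges.
rank ∂_0 = 0, rank ∂_1 = 8 ⇒ b_0 = 9 − 0 − 8 = 1; all invariant factors of ∂_1 are 1 so no torsion. So H_0 ≅ Z.

H_0 = Z.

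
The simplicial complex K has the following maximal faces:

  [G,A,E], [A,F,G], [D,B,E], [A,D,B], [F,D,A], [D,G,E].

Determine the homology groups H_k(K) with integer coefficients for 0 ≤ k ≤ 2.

H_0 = Z,  H_1 = Z,  H_2 = 0.

Take the total order A < B < D < E < F < G on the vertex set. Then K (dimension 2) consists of the simplices:

  0-simplices (6): A, B, D, E, F, G
  1-simplices (12): AB, AD, AE, AF, AG, BD, BE, DE, DF, DG, EG, FG
  2-simplices (6): ABD, ADF, AEG, AFG, BDE, DEG

so the chain groups are C_0 ≅ Z^6, C_1 ≅ Z^12, C_2 ≅ Z^6.

The boundary map ∂_1: C_1 → C_0 is given by ∂[p,q] = [q] − [p].
The resulting 6×12 matrix has rank 5, and its Smith normal form has invariant factors (1,1,1,1,1).

Boundary ∂_2: C_2 → C_1 acts by ∂[p,q,r] = [q,r] − [p,r] + [p,q]. For instance
  ∂DEG = EG − DG + DE,
  ∂ADF = DF − AF + AD.
As a 12×6 matrix over Z this has rank 6, with invariant factors (1,1,1,1,1,1).

From H_k ≅ ker(∂_k) / im(∂_{k+1}) we obtain:

  H_0: rank C_0 − rank ∂_1 = 6 − 5 = 1, and the invariant factors of ∂_1 are all 1, so H_0 = Z.
  H_1: rank ker ∂_1 − rank ∂_2 = (12 − 5) − 6 = 1, and the invariant factors of ∂_2 are all 1, so H_1 = Z.
  H_2: rank ker ∂_2 − rank ∂_3 = (6 − 6) − 0 = 0, and there is no ∂_3, so H_2 = 0.

As a check, the Euler characteristic is 6 − 12 + 6 = 0, which agrees with 1 − 1 + 0 = 0.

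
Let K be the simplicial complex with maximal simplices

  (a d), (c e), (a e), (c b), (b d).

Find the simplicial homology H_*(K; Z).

Order the vertices as a < b < c < d < e. Listing each simplex with vertices in this order, K has dimension 1 with simplices:

  0-simplices (5): a, b, c, d, e
  1-simplices (5): ad, ae, bc, bd, ce

Hence C_0 ≅ Z^5, C_1 ≅ Z^5.

The boundary map ∂_1: C_1 → C_0 is given by ∂[p,q] = [q] − [p]. For instance
  ∂ae = e − a.
The 5×5 boundary matrix has rank 4 and Smith normal form diag(1,1,1,1).

Now H_k = ker ∂_k / im ∂_{k+1}, so:

  H_0: rank C_0 − rank ∂_1 = 5 − 4 = 1, and the invariant factors of ∂_1 are all 1, so H_0 = Z.
  H_1: rank ker ∂_1 − rank ∂_2 = (5 − 4) − 0 = 1, and there is no ∂_2, so H_1 = Z.

As a check, the Euler characteristic is 5 − 5 = 0, which agrees with 1 − 1 = 0.

H_0 = Z,  H_1 = Z.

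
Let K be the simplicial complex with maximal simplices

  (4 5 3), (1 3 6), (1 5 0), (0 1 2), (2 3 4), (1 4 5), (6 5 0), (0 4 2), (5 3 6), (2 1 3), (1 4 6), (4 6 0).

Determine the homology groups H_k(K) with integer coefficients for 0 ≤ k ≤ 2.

We work with the vertex ordering 0 < 1 < 2 < 3 < 4 < 5 < 6. The simplices of K, each written with vertices in increasing order, are:

  0-simplices (7): [0], [1], [2], [3], [4], [5], [6]
  1-simplices (18): [0,1], [0,2], [0,4], [0,5], [0,6], [1,2], [1,3], [1,4], [1,5], [1,6], [2,3], [2,4], [3,4], [3,5], [3,6], [4,5], [4,6], [5,6]
  2-simplices (12): [0,1,2], [0,1,5], [0,2,4], [0,4,6], [0,5,6], [1,2,3], [1,3,6], [1,4,5], [1,4,6], [2,3,4], [3,4,5], [3,5,6]

so the chain groups are C_0 ≅ Z^7, C_1 ≅ Z^18, C_2 ≅ Z^12.

Boundary ∂_1: C_1 → C_0 maps an edge to its endpoints' difference, ∂[p,q] = q − p.
The resulting 7×18 matrix has rank 6, and its Smith normal form has invariant factors (1,1,1,1,1,1).

∂_2: C_2 → C_1 sends each 2-simplex [p,q,r] to [q,r] − [p,r] + [p,q]. For instance
  ∂[1,3,6] = [3,6] − [1,6] + [1,3],
  ∂[3,5,6] = [5,6] − [3,6] + [3,5].
The resulting 18×12 matrix has rank 12, and its Smith normal form has invariant factors (1,1,1,1,1,1,1,1,1,1,1,2).

Reading off H_k = ker ∂_k / im ∂_{k+1}:

  H_0: rank C_0 − rank ∂_1 = 7 − 6 = 1, and the invariant factors of ∂_1 are all 1, so H_0 = Z.
  H_1: rank ker ∂_1 − rank ∂_2 = (18 − 6) − 12 = 0, and ∂_2 has invariant factor 2 > 1, so H_1 = Z/2.
  H_2: rank ker ∂_2 − rank ∂_3 = (12 − 12) − 0 = 0, and there is no ∂_3, so H_2 = 0.

H_0 = Z,  H_1 = Z/2,  H_2 = 0.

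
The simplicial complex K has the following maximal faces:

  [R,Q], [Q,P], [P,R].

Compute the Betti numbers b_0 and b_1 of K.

Fix the vertex order P < Q < R and write every simplex with vertices in increasing order. Then dim K = 1 and the simplices of K are:

  0-simplices (3): P, Q, R
  1-simplices (3): PQ, PR, QR

Hence C_0 ≅ Z^3, C_1 ≅ Z^3.

The boundary map ∂_1: C_1 → C_0 sends each edge [p,q] (with p < q) to q − p. For instance
  ∂PR = R − P.
The resulting 3×3 matrix has rank 2, and its Smith normal form has invariant factors (1,1).

Reading off H_k = ker ∂_k / im ∂_{k+1}:

  H_0: rank C_0 − rank ∂_1 = 3 − 2 = 1, and the invariant factors of ∂_1 are all 1, so H_0 = Z.
  H_1: rank ker ∂_1 − rank ∂_2 = (3 − 2) − 0 = 1, and there is no ∂_2, so H_1 = Z.

Hence the Betti numbers are b_0 = 1, b_1 = 1.

b_0 = 1, b_1 = 1.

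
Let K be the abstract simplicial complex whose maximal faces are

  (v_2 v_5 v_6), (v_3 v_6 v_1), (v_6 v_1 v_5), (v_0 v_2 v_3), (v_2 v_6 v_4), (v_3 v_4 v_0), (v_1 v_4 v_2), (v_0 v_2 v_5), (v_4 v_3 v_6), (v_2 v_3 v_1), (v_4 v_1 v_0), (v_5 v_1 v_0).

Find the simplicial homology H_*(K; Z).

H_0 ≅ Z,  H_1 ≅ Z_2,  H_2 = 0.

Order the vertices as v_0 < v_1 < v_2 < v_3 < v_4 < v_5 < v_6. Listing each simplex with vertices in this order, K has dimension 2 with simplices:

  0-simplices (7): [v_0], [v_1], [v_2], [v_3], [v_4], [v_5], [v_6]
  1-simplices (18): (18 of them)
  2-simplices (12): (12 of them)

so the chain groups are C_0 ≅ Z^7, C_1 ≅ Z^18, C_2 ≅ Z^12.

The boundary map ∂_1: C_1 → C_0 maps an edge to its endpoints' difference, ∂[p,q] = q − p.
The 7×18 boundary matrix has rank 6 and Smith normal form diag(1,1,1,1,1,1).

∂_2: C_2 → C_1 acts by ∂[p,q,r] = [q,r] − [p,r] + [p,q]. For instance
  ∂[v_0,v_3,v_4] = [v_3,v_4] − [v_0,v_4] + [v_0,v_3],
  ∂[v_0,v_2,v_3] = [v_2,v_3] − [v_0,v_3] + [v_0,v_2].
This gives a 18×12 integer matrix of rank 12; reducing to Smith normal form yields diagonal entries (1,1,1,1,1,1,1,1,1,1,1,2).

Reading off H_k = ker ∂_k / im ∂_{k+1}:

  H_0: rank C_0 − rank ∂_1 = 7 − 6 = 1, and the invariant factors of ∂_1 are all 1, so H_0 ≅ Z.
  H_1: rank ker ∂_1 − rank ∂_2 = (18 − 6) − 12 = 0, and ∂_2 has invariant factor 2 > 1, so H_1 ≅ Z_2.
  H_2: rank ker ∂_2 − rank ∂_3 = (12 − 12) − 0 = 0, and there is no ∂_3, so H_2 ≅ 0.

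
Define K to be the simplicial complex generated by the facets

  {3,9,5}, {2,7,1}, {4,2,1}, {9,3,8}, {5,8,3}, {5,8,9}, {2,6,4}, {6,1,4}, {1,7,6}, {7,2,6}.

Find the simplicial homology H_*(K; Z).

H_0 ≅ Z^2,  H_1 = 0,  H_2 ≅ Z^2.

We work with the vertex ordering 1 < 2 < 3 < 4 < 5 < 6 < 7 < 8 < 9. The simplices of K, each written with vertices in increasing order, are:

  0-simplices (9): [1], [2], [3], [4], [5], [6], [7], [8], [9]
  1-simplices (15): [1,2], [1,4], [1,6], [1,7], [2,4], [2,6], [2,7], [3,5], [3,8], [3,9], [4,6], [5,8], [5,9], [6,7], [8,9]
  2-simplices (10): [1,2,4], [1,2,7], [1,4,6], [1,6,7], [2,4,6], [2,6,7], [3,5,8], [3,5,9], [3,8,9], [5,8,9]

giving chain groups C_0 ≅ Z^9, C_1 ≅ Z^15, C_2 ≅ Z^10.

Boundary ∂_1: C_1 → C_0 sends each edge [p,q] (with p < q) to q − p. For instance
  ∂[5,9] = [9] − [5].
This gives a 9×15 integer matrix of rank 7; reducing to Smith normal form yields diagonal entries (1,1,1,1,1,1,1).

The boundary map ∂_2: C_2 → C_1 acts by ∂[p,q,r] = [q,r] − [p,r] + [p,q]. For instance
  ∂[1,2,7] = [2,7] − [1,7] + [1,2],
  ∂[5,8,9] = [8,9] − [5,9] + [5,8].
The resulting 15×10 matrix has rank 8, and its Smith normal form has invariant factors (1,1,1,1,1,1,1,1).

Computing H_k = (kernel of ∂_k) / (image of ∂_{k+1}):

  H_0: rank C_0 − rank ∂_1 = 9 − 7 = 2, and the invariant factors of ∂_1 are all 1, so H_0 ≅ Z^2.
  H_1: rank ker ∂_1 − rank ∂_2 = (15 − 7) − 8 = 0, and the invariant factors of ∂_2 are all 1, so H_1 ≅ 0.
  H_2: rank ker ∂_2 − rank ∂_3 = (10 − 8) − 0 = 2, and there is no ∂_3, so H_2 ≅ Z^2.

(K is a triangulation of the disjoint union of the 2-sphere S^2 and the 2-sphere S^2.)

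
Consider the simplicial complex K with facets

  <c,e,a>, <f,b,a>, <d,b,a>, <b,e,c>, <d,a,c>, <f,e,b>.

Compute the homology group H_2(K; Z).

Order the vertices as a < b < c < d < e < f. Listing each simplex with vertices in this order, K has dimension 2 with simplices:

  0-simplices (6): a, b, c, d, e, f
  1-simplices (12): ab, ac, ad, ae, af, bc, bd, be, bf, cd, ce, ef
  2-simplices (6): abd, abf, acd, ace, bce, bef

giving chain groups C_0 ≅ Z^6, C_1 ≅ Z^12, C_2 ≅ Z^6.

The boundary map ∂_1: C_1 → C_0 sends each edge [p,q] (with p < q) to q − p. For instance
  ∂af = f − a.
The resulting 6×12 matrix has rank 5, and its Smith normal form has invariant factors (1,1,1,1,1).

Boundary ∂_2: C_2 → C_1 maps a triangle to the signed sum of its edges. For instance
  ∂ace = ce − ae + ac,
  ∂abd = bd − ad + ab.
This gives a 12×6 integer matrix of rank 6; reducing to Smith normal form yields diagonal entries (1,1,1,1,1,1).

Now H_k = ker ∂_k / im ∂_{k+1}, so:

  H_2: rank ker ∂_2 − rank ∂_3 = (6 − 6) − 0 = 0, and there is no ∂_3, so H_2 ≅ 0.

H_2 = 0.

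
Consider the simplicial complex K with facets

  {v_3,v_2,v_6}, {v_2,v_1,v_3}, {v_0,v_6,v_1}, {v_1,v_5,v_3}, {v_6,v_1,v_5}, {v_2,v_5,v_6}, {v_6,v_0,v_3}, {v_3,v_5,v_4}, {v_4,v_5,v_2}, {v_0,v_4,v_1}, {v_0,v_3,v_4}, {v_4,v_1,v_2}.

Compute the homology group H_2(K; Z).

Fix the vertex order v_0 < v_1 < v_2 < v_3 < v_4 < v_5 < v_6 and write every simplex with vertices in increasing order. Then dim K = 2 and the simplices of K are:

  0-simplices (7): [v_0], [v_1], [v_2], [v_3], [v_4], [v_5], [v_6]
  1-simplices (18): (18 of them)
  2-simplices (12): (12 of them)

Hence C_0 ≅ Z^7, C_1 ≅ Z^18, C_2 ≅ Z^12.

Boundary ∂_1: C_1 → C_0 maps an edge to its endpoints' difference, ∂[p,q] = q − p.
The 7×18 boundary matrix has rank 6 and Smith normal form diag(1,1,1,1,1,1).

∂_2: C_2 → C_1 maps a triangle to the signed sum of its edges. For instance
  ∂[v_1,v_2,v_4] = [v_2,v_4] − [v_1,v_4] + [v_1,v_2],
  ∂[v_0,v_3,v_6] = [v_3,v_6] − [v_0,v_6] + [v_0,v_3].
As a 18×12 matrix over Z this has rank 12, with invariant factors (1,1,1,1,1,1,1,1,1,1,1,2).

Reading off H_k = ker ∂_k / im ∂_{k+1}:

  H_2: rank ker ∂_2 − rank ∂_3 = (12 − 12) − 0 = 0, and there is no ∂_3, so H_2 ≅ 0.

H_2 ≅ 0.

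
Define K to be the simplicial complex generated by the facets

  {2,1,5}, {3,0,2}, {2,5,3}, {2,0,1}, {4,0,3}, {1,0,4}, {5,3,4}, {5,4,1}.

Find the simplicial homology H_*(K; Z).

H_0 ≅ Z,  H_1 = 0,  H_2 ≅ Z.

K has 6 vertices, 12 edges, 8 triangles.
rank ∂_0 = 0, rank ∂_1 = 5 ⇒ b_0 = 6 − 0 − 5 = 1; all invariant factors of ∂_1 are 1 so no torsion. So H_0 ≅ Z.
rank ∂_1 = 5, rank ∂_2 = 7 ⇒ b_1 = 12 − 5 − 7 = 0; all invariant factors of ∂_2 are 1 so no torsion. So H_1 ≅ 0.
rank ∂_2 = 7, rank ∂_3 = 0 ⇒ b_2 = 8 − 7 − 0 = 1. So H_2 ≅ Z.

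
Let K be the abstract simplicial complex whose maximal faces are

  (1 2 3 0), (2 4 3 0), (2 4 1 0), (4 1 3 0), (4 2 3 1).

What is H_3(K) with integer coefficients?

We work with the vertex ordering 0 < 1 < 2 < 3 < 4. The simplices of K, each written with vertices in increasing order, are:

  0-simplices (5): [0], [1], [2], [3], [4]
  1-simplices (10): [0,1], [0,2], [0,3], [0,4], [1,2], [1,3], [1,4], [2,3], [2,4], [3,4]
  2-simplices (10): [0,1,2], [0,1,3], [0,1,4], [0,2,3], [0,2,4], [0,3,4], [1,2,3], [1,2,4], [1,3,4], [2,3,4]
  3-simplices (5): [0,1,2,3], [0,1,2,4], [0,1,3,4], [0,2,3,4], [1,2,3,4]

giving chain groups C_0 ≅ Z^5, C_1 ≅ Z^10, C_2 ≅ Z^10, C_3 ≅ Z^5.

Boundary ∂_1: C_1 → C_0 maps an edge to its endpoints' difference, ∂[p,q] = q − p. For instance
  ∂[2,4] = [4] − [2].
The 5×10 boundary matrix has rank 4 and Smith normal form diag(1,1,1,1).

Boundary ∂_2: C_2 → C_1 maps a triangle to the signed sum of its edges. For instance
  ∂[1,2,4] = [2,4] − [1,4] + [1,2],
  ∂[0,1,2] = [1,2] − [0,2] + [0,1].
As a 10×10 matrix over Z this has rank 6, with invariant factors (1,1,1,1,1,1).

∂_3: C_3 → C_2 sends each 3-simplex σ to the alternating sum Σ_i (−1)^i (σ with its i-th vertex removed). For instance
  ∂[0,1,2,3] = [1,2,3] − [0,2,3] + [0,1,3] − [0,1,2],
  ∂[0,1,2,4] = [1,2,4] − [0,2,4] + [0,1,4] − [0,1,2].
The 10×5 boundary matrix has rank 4 and Smith normal form diag(1,1,1,1).

From H_k ≅ ker(∂_k) / im(∂_{k+1}) we obtain:

  H_3: rank ker ∂_3 − rank ∂_4 = (5 − 4) − 0 = 1, and there is no ∂_4, so H_3 ≅ Z.

H_3 ≅ Z.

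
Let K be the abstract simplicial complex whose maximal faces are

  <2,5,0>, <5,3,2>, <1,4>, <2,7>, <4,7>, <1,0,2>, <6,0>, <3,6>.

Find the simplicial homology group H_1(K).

H_1 ≅ Z^2.

Order the vertices as 0 < 1 < 2 < 3 < 4 < 5 < 6 < 7. Listing each simplex with vertices in this order, K has dimension 2 with simplices:

  0-simplices (8): [0], [1], [2], [3], [4], [5], [6], [7]
  1-simplices (12): [0,1], [0,2], [0,5], [0,6], [1,2], [1,4], [2,3], [2,5], [2,7], [3,5], [3,6], [4,7]
  2-simplices (3): [0,1,2], [0,2,5], [2,3,5]

so the chain groups are C_0 ≅ Z^8, C_1 ≅ Z^12, C_2 ≅ Z^3.

∂_1: C_1 → C_0 is given by ∂[p,q] = [q] − [p].
The 8×12 boundary matrix has rank 7 and Smith normal form diag(1,1,1,1,1,1,1).

The boundary map ∂_2: C_2 → C_1 acts by ∂[p,q,r] = [q,r] − [p,r] + [p,q]. For instance
  ∂[0,1,2] = [1,2] − [0,2] + [0,1],
  ∂[0,2,5] = [2,5] − [0,5] + [0,2].
As a 12×3 matrix over Z this has rank 3, with invariant factors (1,1,1).

Reading off H_k = ker ∂_k / im ∂_{k+1}:

  H_1: rank ker ∂_1 − rank ∂_2 = (12 − 7) − 3 = 2, and the invariant factors of ∂_2 are all 1, so H_1 = Z^2.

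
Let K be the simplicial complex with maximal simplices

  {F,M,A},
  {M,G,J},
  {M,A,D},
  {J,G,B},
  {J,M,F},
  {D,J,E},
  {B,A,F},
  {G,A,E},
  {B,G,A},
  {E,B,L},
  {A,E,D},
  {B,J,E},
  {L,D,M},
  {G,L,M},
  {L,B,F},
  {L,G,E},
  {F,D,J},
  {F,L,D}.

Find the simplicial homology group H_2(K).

Take the total order A < B < D < E < F < G < J < L < M on the vertex set. Then K (dimension 2) consists of the simplices:

  0-simplices (9): A, B, D, E, F, G, J, L, M
  1-simplices (27): AB, AD, AE, AF, AG, AM, BE, BF, BG, BJ, BL, DE, DF, DJ, DL, DM, EG, EJ, EL, FJ, FL, FM, GJ, GL, GM, JM, LM
  2-simplices (18): ABF, ABG, ADE, ADM, AEG, AFM, BEJ, BEL, BFL, BGJ, DEJ, DFJ, DFL, DLM, EGL, FJM, GJM, GLM

so the chain groups are C_0 ≅ Z^9, C_1 ≅ Z^27, C_2 ≅ Z^18.

∂_1: C_1 → C_0 maps an edge to its endpoints' difference, ∂[p,q] = q − p. For instance
  ∂GM = M − G.
As a 9×27 matrix over Z this has rank 8, with invariant factors (1,1,1,1,1,1,1,1).

Boundary ∂_2: C_2 → C_1 maps a triangle to the signed sum of its edges. For instance
  ∂AEG = EG − AG + AE,
  ∂DLM = LM − DM + DL.
This gives a 27×18 integer matrix of rank 18; reducing to Smith normal form yields diagonal entries (1,1,1,1,1,1,1,1,1,1,1,1,1,1,1,1,1,2).

Reading off H_k = ker ∂_k / im ∂_{k+1}:

  H_2: rank ker ∂_2 − rank ∂_3 = (18 − 18) − 0 = 0, and there is no ∂_3, so H_2 ≅ 0.

(K is a triangulation of the Klein bottle.)

H_2 ≅ 0.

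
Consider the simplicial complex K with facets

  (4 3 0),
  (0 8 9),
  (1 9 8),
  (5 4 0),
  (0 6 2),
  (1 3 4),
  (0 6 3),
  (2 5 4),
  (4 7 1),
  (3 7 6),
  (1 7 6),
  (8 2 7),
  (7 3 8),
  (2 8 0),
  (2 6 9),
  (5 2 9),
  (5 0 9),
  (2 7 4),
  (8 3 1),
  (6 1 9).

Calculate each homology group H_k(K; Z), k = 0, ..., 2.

H_0 = Z,  H_1 = Z ⊕ Z/2Z,  H_2 = 0.

Fix the vertex order 0 < 1 < 2 < 3 < 4 < 5 < 6 < 7 < 8 < 9 and write every simplex with vertices in increasing order. Then dim K = 2 and the simplices of K are:

  0-simplices (10): [0], [1], [2], [3], [4], [5], [6], [7], [8], [9]
  1-simplices (30): (30 of them)
  2-simplices (20): (20 of them)

Hence C_0 ≅ Z^10, C_1 ≅ Z^30, C_2 ≅ Z^20.

The boundary map ∂_1: C_1 → C_0 sends each edge [p,q] (with p < q) to q − p. For instance
  ∂[6,9] = [9] − [6].
This gives a 10×30 integer matrix of rank 9; reducing to Smith normal form yields diagonal entries (1,1,1,1,1,1,1,1,1).

∂_2: C_2 → C_1 maps a triangle to the signed sum of its edges. For instance
  ∂[1,4,7] = [4,7] − [1,7] + [1,4],
  ∂[2,6,9] = [6,9] − [2,9] + [2,6].
As a 30×20 matrix over Z this has rank 20, with invariant factors (1,1,1,1,1,1,1,1,1,1,1,1,1,1,1,1,1,1,1,2).

Computing H_k = (kernel of ∂_k) / (image of ∂_{k+1}):

  H_0: rank C_0 − rank ∂_1 = 10 − 9 = 1, and the invariant factors of ∂_1 are all 1, so H_0 = Z.
  H_1: rank ker ∂_1 − rank ∂_2 = (30 − 9) − 20 = 1, and ∂_2 has invariant factor 2 > 1, so H_1 = Z ⊕ Z/2Z.
  H_2: rank ker ∂_2 − rank ∂_3 = (20 − 20) − 0 = 0, and there is no ∂_3, so H_2 = 0.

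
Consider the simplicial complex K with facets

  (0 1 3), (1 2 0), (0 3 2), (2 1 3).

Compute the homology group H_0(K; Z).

Order the vertices as 0 < 1 < 2 < 3. Listing each simplex with vertices in this order, K has dimension 2 with simplices:

  0-simplices (4): [0], [1], [2], [3]
  1-simplices (6): [0,1], [0,2], [0,3], [1,2], [1,3], [2,3]
  2-simplices (4): [0,1,2], [0,1,3], [0,2,3], [1,2,3]

Hence C_0 ≅ Z^4, C_1 ≅ Z^6, C_2 ≅ Z^4.

Boundary ∂_1: C_1 → C_0 maps an edge to its endpoints' difference, ∂[p,q] = q − p.
The 4×6 boundary matrix has rank 3 and Smith normal form diag(1,1,1).

Boundary ∂_2: C_2 → C_1 maps a triangle to the signed sum of its edges. For instance
  ∂[1,2,3] = [2,3] − [1,3] + [1,2],
  ∂[0,2,3] = [2,3] − [0,3] + [0,2].
The 6×4 boundary matrix has rank 3 and Smith normal form diag(1,1,1).

Reading off H_k = ker ∂_k / im ∂_{k+1}:

  H_0: rank C_0 − rank ∂_1 = 4 − 3 = 1, and the invariant factors of ∂_1 are all 1, so H_0 ≅ Z.

H_0 = Z.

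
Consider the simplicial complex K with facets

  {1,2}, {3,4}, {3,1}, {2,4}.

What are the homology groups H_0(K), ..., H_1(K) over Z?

H_0 ≅ Z,  H_1 ≅ Z.

Order the vertices as 1 < 2 < 3 < 4. Listing each simplex with vertices in this order, K has dimension 1 with simplices:

  0-simplices (4): [1], [2], [3], [4]
  1-simplices (4): [1,2], [1,3], [2,4], [3,4]

so the chain groups are C_0 ≅ Z^4, C_1 ≅ Z^4.

Boundary ∂_1: C_1 → C_0 is given by ∂[p,q] = [q] − [p].
The resulting 4×4 matrix has rank 3, and its Smith normal form has invariant factors (1,1,1).

From H_k ≅ ker(∂_k) / im(∂_{k+1}) we obtain:

  H_0: rank C_0 − rank ∂_1 = 4 − 3 = 1, and the invariant factors of ∂_1 are all 1, so H_0 = Z.
  H_1: rank ker ∂_1 − rank ∂_2 = (4 − 3) − 0 = 1, and there is no ∂_2, so H_1 = Z.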